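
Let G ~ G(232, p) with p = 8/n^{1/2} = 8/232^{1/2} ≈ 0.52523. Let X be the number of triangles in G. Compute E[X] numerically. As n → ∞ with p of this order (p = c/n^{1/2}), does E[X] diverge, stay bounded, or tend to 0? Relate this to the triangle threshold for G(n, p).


Number of potential triangles: C(232, 3) = 2054360.
Each occurs with probability p³ ≈ (0.52523)³ ≈ 1.4488986e-01.
By linearity: E[X] = C(232, 3)·p³ ≈ 2054360 · 1.4488986e-01 ≈ 297655.92652.
Since α = 1/2 < 1, p = c/n^{1/2} ≫ 1/n is above the triangle threshold p ~ 1/n. Asymptotically E[X] ~ (c³/6)·n^{3(1−α)} = (8³/6)·n^{1.5} → ∞; triangles are abundant w.h.p.

E[X] ≈ 297655.92652; in regime p = Θ(1/n^{1/2}) E[X] diverges (above the triangle threshold p ~ 1/n).


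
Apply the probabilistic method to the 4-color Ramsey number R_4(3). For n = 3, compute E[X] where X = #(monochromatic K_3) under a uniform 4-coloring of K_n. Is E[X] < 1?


E[X] = C(3, 3) · 4^{1 − 3} = 1 · 4^{−2} = 1/16.
As a reduced fraction: E[X] = 1/16 ≈ 0.06250.
Is E[X] < 1? YES.
Since E[X] < 1, there exists a 4-coloring of K_{3} with no monochromatic K_3; hence R_4(3) > 3.

E[X] = 1/16 ≈ 0.06250; E[X] < 1, so R_4(3) > 3.


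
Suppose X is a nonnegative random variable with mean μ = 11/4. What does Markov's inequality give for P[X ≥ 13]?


μ = E[X] = 11/4, a = 13.
Markov: P[X ≥ 13] ≤ μ/a = (11/4)/13 = 11/52.
Numerically: ≈ 0.211538.
(Since a = 13 > μ = 2.750000, the bound 11/52 is < 1 and informative.)

P[X ≥ 13] ≤ 11/52 ≈ 0.211538.


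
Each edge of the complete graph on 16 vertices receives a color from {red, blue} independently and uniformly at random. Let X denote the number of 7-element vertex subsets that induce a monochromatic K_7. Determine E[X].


Let X = Σ_S X_S over the C(16, 7) = 11440 subsets S of size 7, where X_S = 1 if the K_7 on S is monochromatic.
For a fixed S, the K_7 on S has C(7, 2) = 21 edges. P[all 21 edges red] = (1/2)^21, and likewise for blue, so P[monochromatic] = 2·(1/2)^21 = 2^{1 − 21} = 1/1048576.
By linearity of expectation: E[X] = C(16, 7) · 2^{1 − 21} = 11440 · 1/1048576 = 715/65536.
Numerically: E[X] ≈ 0.0109.

E[X] = C(16,7)·2^(1−C(7,2)) = 715/65536 ≈ 0.0109.


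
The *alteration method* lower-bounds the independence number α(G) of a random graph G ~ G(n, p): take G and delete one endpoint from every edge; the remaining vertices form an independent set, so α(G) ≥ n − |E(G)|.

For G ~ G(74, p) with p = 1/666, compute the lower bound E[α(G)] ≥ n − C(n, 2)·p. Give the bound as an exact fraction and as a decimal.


E[|E(G)|] = C(74, 2)·p = 2701 · (1/666) = 73/18.
E[α(G)] ≥ n − E[|E(G)|] = 74 − 73/18 = 1259/18.
Numerically: ≈ 69.944444.
(This is only a lower bound; the true E[α(G)] may be larger.)

E[α(G)] ≥ 1259/18 ≈ 69.944444.


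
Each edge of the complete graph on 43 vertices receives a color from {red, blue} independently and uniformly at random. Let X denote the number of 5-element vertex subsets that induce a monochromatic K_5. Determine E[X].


Let X = Σ_S X_S over the C(43, 5) = 962598 subsets S of size 5, where X_S = 1 if the K_5 on S is monochromatic.
For a fixed S, the K_5 on S has C(5, 2) = 10 edges. P[all 10 edges red] = (1/2)^10, and likewise for blue, so P[monochromatic] = 2·(1/2)^10 = 2^{1 − 10} = 1/512.
By linearity: E[X] = C(43, 5) · 2^{1 − 10} = 962598 · 1/512 = 481299/256.
Numerically: E[X] ≈ 1880.074.

E[X] = C(43,5)·2^(1−C(5,2)) = 481299/256 ≈ 1880.074.


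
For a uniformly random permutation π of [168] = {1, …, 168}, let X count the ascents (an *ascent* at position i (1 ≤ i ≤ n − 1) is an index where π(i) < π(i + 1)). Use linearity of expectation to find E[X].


Write X = Σ X_I over i = 1, …, 167, with X_I the indicator of one ascent.
There are 167 indicators.
For each fixed i, the pair (π(i), π(i+1)) is a uniformly random ordered pair of distinct values from {1, …, 168}; by symmetry P[π(i) < π(i+1)] = 1/2.
By linearity: E[X] = 167 · (1/2) = (168 − 1) · (1/2) = 167/2 ≈ 83.50000.

E[X] = 167/2 = 83.50000.


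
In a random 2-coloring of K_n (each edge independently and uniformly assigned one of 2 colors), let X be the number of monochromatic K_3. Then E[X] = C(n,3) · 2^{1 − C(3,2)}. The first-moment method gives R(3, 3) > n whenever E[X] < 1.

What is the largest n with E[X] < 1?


We need C(n, 3) · 2^{1 − 3} < 1, i.e. C(n, 3) < 2^{3 − 1} = 4.
Check values of n near the boundary:
  n = 3: C(3, 3) = 1; 1 < 4? YES
  n = 4: C(4, 3) = 4; 4 < 4? NO
The largest n with C(n, 3) < 4 is n = 3 (where E[X] = 1/4 ≈ 0.250000). Hence R(3, 3) > 3, i.e. R(3, 3) ≥ 4.

Largest n = 3; hence R(3, 3) > 3.


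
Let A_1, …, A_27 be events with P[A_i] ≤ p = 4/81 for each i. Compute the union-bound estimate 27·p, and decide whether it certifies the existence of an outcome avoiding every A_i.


Union bound: P[∪_{i=1}^{27} A_i] ≤ Σ_i P[A_i] ≤ 27·p = 27·(4/81) = 4/3.
Numerically: 4/3 ≈ 1.333333.
Is 4/3 < 1? NO.
Since the bound 4/3 is ≥ 1, the union bound is uninformative here; it does NOT by itself certify existence.

27·p = 4/3 ≈ 1.333333; existence NOT certified by the union bound.


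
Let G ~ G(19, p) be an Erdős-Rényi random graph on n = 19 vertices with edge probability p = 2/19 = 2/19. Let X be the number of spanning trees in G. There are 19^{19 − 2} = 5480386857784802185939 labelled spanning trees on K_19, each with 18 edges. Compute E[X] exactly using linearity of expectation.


K_19 has 19^{19 − 2} = 5480386857784802185939 labelled spanning trees.
For each such spanning tree H, let X_H = 1 if all 18 edges of H are present in G. Then P[X_H = 1] = p^{18} = (2/19)^{18} = 262144/104127350297911241532841.
By linearity: E[X] = Σ_H E[X_H] = 5480386857784802185939 · p^{18} = 5480386857784802185939 · 262144/104127350297911241532841 = 262144/19.
Numerically: E[X] ≈ 1.38e+04.

E[X] = 5480386857784802185939 · (2/19)^{18} = 262144/19 ≈ 1.38e+04.


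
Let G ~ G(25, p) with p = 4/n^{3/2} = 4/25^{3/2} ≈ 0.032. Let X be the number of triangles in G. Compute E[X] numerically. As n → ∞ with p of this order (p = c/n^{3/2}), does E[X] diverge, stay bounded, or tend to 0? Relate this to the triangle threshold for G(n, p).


Number of potential triangles: C(25, 3) = 2300.
Each occurs with probability p³ ≈ (0.032)³ ≈ 3.27680000e-05.
By linearity: E[X] = C(25, 3)·p³ ≈ 2300 · 3.27680000e-05 ≈ 0.075366.
Since α = 3/2 > 1, p = c/n^{3/2} = o(1/n) is below the triangle threshold p ~ 1/n. Asymptotically E[X] ~ (c³/6)·n^{3(1−α)} = (4³/6)·n^{-1.5} → 0, so by Markov's inequality G has no triangles w.h.p.

E[X] ≈ 0.075366; in regime p = Θ(1/n^{3/2}) E[X] tends to 0 (below the triangle threshold p ~ 1/n).


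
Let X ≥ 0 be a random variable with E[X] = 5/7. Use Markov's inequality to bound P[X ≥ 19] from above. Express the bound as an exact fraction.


μ = E[X] = 5/7, a = 19.
Markov: P[X ≥ 19] ≤ μ/a = (5/7)/19 = 5/133.
Numerically: ≈ 0.0376.
(Since a = 19 > μ = 0.7143, the bound 5/133 is < 1 and informative.)

P[X ≥ 19] ≤ 5/133 ≈ 0.0376.


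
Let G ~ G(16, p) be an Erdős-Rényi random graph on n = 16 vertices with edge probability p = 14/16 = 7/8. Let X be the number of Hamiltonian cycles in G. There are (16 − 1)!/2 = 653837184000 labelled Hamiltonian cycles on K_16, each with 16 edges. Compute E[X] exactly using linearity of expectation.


K_16 has (16 − 1)!/2 = 653837184000 labelled Hamiltonian cycles.
For each such Hamiltonian cycle H, let X_H = 1 if all 16 edges of H are present in G. Then P[X_H = 1] = p^{16} = (7/8)^{16} = 33232930569601/281474976710656.
Summing the indicators: E[X] = Σ_H E[X_H] = 653837184000 · p^{16} = 653837184000 · 33232930569601/281474976710656 = 21219654042671322112875/274877906944.
Numerically: E[X] ≈ 7.71967e+10.

E[X] = 653837184000 · (7/8)^{16} = 21219654042671322112875/274877906944 ≈ 7.71967e+10.


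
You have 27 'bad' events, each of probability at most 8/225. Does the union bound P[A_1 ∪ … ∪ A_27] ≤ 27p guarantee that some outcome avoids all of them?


Union bound: P[∪_{i=1}^{27} A_i] ≤ Σ_i P[A_i] ≤ 27·p = 27·(8/225) = 24/25.
Numerically: 24/25 ≈ 0.960000.
Is 24/25 < 1? YES.
Since P[∪ A_i] ≤ 24/25 < 1, the complement has P[∩ A_i^c] ≥ 1 − 24/25 = 1/25 > 0, so some outcome avoids every A_i.

27·p = 24/25 ≈ 0.960000; existence CERTIFIED by the union bound.


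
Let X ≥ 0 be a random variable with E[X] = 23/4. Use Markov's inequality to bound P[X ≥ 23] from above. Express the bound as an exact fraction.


μ = E[X] = 23/4, a = 23.
Markov: P[X ≥ 23] ≤ μ/a = (23/4)/23 = 1/4.
Numerically: ≈ 0.25000.
(Since a = 23 > μ = 5.75000, the bound 1/4 is < 1 and informative.)

P[X ≥ 23] ≤ 1/4 ≈ 0.25000.


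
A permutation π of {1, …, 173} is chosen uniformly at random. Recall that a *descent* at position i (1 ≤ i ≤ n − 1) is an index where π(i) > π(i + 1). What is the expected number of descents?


Write X = Σ X_I over i = 1, …, 172, with X_I the indicator of one descent.
There are 172 indicators.
For each fixed i, the pair (π(i), π(i+1)) is a uniformly random ordered pair of distinct values from {1, …, 173}; by symmetry P[π(i) > π(i+1)] = 1/2.
By linearity: E[X] = 172 · (1/2) = (173 − 1) · (1/2) = 86 ≈ 86.000.

E[X] = 86 = 86.000.


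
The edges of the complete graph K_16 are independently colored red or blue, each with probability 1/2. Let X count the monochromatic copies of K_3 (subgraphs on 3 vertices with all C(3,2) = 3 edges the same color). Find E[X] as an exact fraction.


Let X = Σ_S X_S over the C(16, 3) = 560 subsets S of size 3, where X_S = 1 if the K_3 on S is monochromatic.
For a fixed S, the K_3 on S has C(3, 2) = 3 edges. P[all 3 edges red] = (1/2)^3, and likewise for blue, so P[monochromatic] = 2·(1/2)^3 = 2^{1 − 3} = 1/4.
By linearity: E[X] = C(16, 3) · 2^{1 − 3} = 560 · 1/4 = 140.
Numerically: E[X] ≈ 140.0000.

E[X] = C(16,3)·2^(1−C(3,2)) = 140 ≈ 140.0000.


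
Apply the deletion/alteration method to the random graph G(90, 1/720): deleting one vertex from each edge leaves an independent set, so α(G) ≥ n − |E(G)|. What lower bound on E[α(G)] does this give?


E[|E(G)|] = C(90, 2)·p = 4005 · (1/720) = 89/16.
E[α(G)] ≥ n − E[|E(G)|] = 90 − 89/16 = 1351/16.
Numerically: ≈ 84.438.
(This is only a lower bound; the true E[α(G)] may be larger.)

E[α(G)] ≥ 1351/16 ≈ 84.438.


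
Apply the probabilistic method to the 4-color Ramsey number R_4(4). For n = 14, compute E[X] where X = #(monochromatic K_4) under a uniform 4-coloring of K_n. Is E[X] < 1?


E[X] = C(14, 4) · 4^{1 − 6} = 1001 · 4^{−5} = 1001/1024.
As a reduced fraction: E[X] = 1001/1024 ≈ 0.97754.
Is E[X] < 1? YES.
Since E[X] < 1, there exists a 4-coloring of K_{14} with no monochromatic K_4; hence R_4(4) > 14.

E[X] = 1001/1024 ≈ 0.97754; E[X] < 1, so R_4(4) > 14.


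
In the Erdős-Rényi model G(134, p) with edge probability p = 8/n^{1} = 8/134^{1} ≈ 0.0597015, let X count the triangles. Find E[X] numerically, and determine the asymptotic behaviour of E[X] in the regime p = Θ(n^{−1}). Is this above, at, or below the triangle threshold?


Number of potential triangles: C(134, 3) = 392084.
Each occurs with probability p³ ≈ (0.0597015)³ ≈ 2.12792132e-04.
By linearity: E[X] = C(134, 3)·p³ ≈ 392084 · 2.12792132e-04 ≈ 83.432390.
Here α = 1, so p = 8/n is exactly at the triangle threshold p ~ 1/n. Asymptotically E[X] → c³/6 = 8³/6 = 256/3 ≈ 85.333333, a bounded constant. In this regime the triangle count is asymptotically Poisson(c³/6).

E[X] ≈ 83.432390; in regime p = Θ(1/n^{1}) E[X] stays bounded (at the triangle threshold p ~ 1/n).


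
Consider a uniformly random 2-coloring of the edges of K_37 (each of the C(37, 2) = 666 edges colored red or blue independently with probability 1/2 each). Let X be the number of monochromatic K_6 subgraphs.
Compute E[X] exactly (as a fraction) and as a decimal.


Let X = Σ_S X_S over the C(37, 6) = 2324784 subsets S of size 6, where X_S = 1 if the K_6 on S is monochromatic.
For a fixed S, the K_6 on S has C(6, 2) = 15 edges. P[all 15 edges red] = (1/2)^15, and likewise for blue, so P[monochromatic] = 2·(1/2)^15 = 2^{1 − 15} = 1/16384.
Summing: E[X] = C(37, 6) · 2^{1 − 15} = 2324784 · 1/16384 = 145299/1024.
Numerically: E[X] ≈ 141.8936.

E[X] = C(37,6)·2^(1−C(6,2)) = 145299/1024 ≈ 141.8936.


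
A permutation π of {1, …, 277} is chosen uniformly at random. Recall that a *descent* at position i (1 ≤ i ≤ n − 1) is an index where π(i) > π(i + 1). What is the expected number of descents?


Write X = Σ X_I over i = 1, …, 276, with X_I the indicator of one descent.
There are 276 indicators.
For each fixed i, the pair (π(i), π(i+1)) is a uniformly random ordered pair of distinct values from {1, …, 277}; by symmetry P[π(i) > π(i+1)] = 1/2.
By linearity: E[X] = 276 · (1/2) = (277 − 1) · (1/2) = 138 ≈ 138.000.

E[X] = 138 = 138.000.


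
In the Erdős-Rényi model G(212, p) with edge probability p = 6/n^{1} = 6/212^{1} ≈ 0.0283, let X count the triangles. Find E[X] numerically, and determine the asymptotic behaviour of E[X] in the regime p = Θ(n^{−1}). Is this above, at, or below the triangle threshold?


Number of potential triangles: C(212, 3) = 1565620.
Each occurs with probability p³ ≈ (0.0283)³ ≈ 2.26697e-05.
By linearity: E[X] = C(212, 3)·p³ ≈ 1565620 · 2.26697e-05 ≈ 35.492.
Here α = 1, so p = 6/n is exactly at the triangle threshold p ~ 1/n. Asymptotically E[X] → c³/6 = 6³/6 = 36 ≈ 36.000, a bounded constant. In this regime the triangle count is asymptotically Poisson(c³/6).

E[X] ≈ 35.492; in regime p = Θ(1/n^{1}) E[X] stays bounded (at the triangle threshold p ~ 1/n).


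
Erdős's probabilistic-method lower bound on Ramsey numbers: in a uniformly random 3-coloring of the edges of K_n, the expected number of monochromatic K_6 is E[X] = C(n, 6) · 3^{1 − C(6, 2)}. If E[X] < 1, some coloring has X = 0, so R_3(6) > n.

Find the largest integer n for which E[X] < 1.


We need C(n, 6) · 3^{1 − 15} < 1, i.e. C(n, 6) < 3^{15 − 1} = 4782969.
Check values of n near the boundary:
  n = 37: C(37, 6) = 2324784; 2324784 < 4782969? YES
  n = 38: C(38, 6) = 2760681; 2760681 < 4782969? YES
  n = 39: C(39, 6) = 3262623; 3262623 < 4782969? YES
  n = 40: C(40, 6) = 3838380; 3838380 < 4782969? YES
  n = 41: C(41, 6) = 4496388; 4496388 < 4782969? YES
  n = 42: C(42, 6) = 5245786; 5245786 < 4782969? NO
  n = 43: C(43, 6) = 6096454; 6096454 < 4782969? NO
The largest n with C(n, 6) < 4782969 is n = 41 (where E[X] = 1498796/1594323 ≈ 0.94008). Hence R_3(6) > 41, i.e. R_3(6) ≥ 42.

Largest n = 41; hence R_3(6) > 41.


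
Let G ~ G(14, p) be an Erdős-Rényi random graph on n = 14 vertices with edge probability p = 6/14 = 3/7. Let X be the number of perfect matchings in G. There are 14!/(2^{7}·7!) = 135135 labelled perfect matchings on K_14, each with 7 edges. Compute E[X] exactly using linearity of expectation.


K_14 has 14!/(2^{7}·7!) = 135135 labelled perfect matchings.
For each such perfect matching H, let X_H = 1 if all 7 edges of H are present in G. Then P[X_H = 1] = p^{7} = (3/7)^{7} = 2187/823543.
Summing the indicators: E[X] = Σ_H E[X_H] = 135135 · p^{7} = 135135 · 2187/823543 = 42220035/117649.
Numerically: E[X] ≈ 358.864.

E[X] = 135135 · (3/7)^{7} = 42220035/117649 ≈ 358.864.


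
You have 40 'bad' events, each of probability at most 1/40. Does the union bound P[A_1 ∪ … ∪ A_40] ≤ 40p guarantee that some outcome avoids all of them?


Union bound: P[∪_{i=1}^{40} A_i] ≤ Σ_i P[A_i] ≤ 40·p = 40·(1/40) = 1.
Numerically: 1 ≈ 1.00000.
Is 1 < 1? NO.
Since the bound 1 is ≥ 1, the union bound is uninformative here; it does NOT by itself certify existence.

40·p = 1 ≈ 1.00000; existence NOT certified by the union bound.


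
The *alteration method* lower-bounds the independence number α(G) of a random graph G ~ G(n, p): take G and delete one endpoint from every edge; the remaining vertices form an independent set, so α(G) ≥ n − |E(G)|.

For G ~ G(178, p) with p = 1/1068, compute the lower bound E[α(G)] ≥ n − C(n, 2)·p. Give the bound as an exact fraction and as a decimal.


E[|E(G)|] = C(178, 2)·p = 15753 · (1/1068) = 59/4.
E[α(G)] ≥ n − E[|E(G)|] = 178 − 59/4 = 653/4.
Numerically: ≈ 163.2500.
(This is only a lower bound; the true E[α(G)] may be larger.)

E[α(G)] ≥ 653/4 ≈ 163.2500.


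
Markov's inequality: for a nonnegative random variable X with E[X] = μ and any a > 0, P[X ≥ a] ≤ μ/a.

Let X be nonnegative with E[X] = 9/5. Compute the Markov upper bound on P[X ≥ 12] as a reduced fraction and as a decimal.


μ = E[X] = 9/5, a = 12.
Markov: P[X ≥ 12] ≤ μ/a = (9/5)/12 = 3/20.
Numerically: ≈ 0.1500.
(Since a = 12 > μ = 1.8000, the bound 3/20 is < 1 and informative.)

P[X ≥ 12] ≤ 3/20 ≈ 0.1500.


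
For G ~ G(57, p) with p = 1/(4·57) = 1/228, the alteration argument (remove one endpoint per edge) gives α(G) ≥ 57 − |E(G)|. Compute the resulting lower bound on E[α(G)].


E[|E(G)|] = C(57, 2)·p = 1596 · (1/228) = 7.
E[α(G)] ≥ n − E[|E(G)|] = 57 − 7 = 50.
Numerically: ≈ 50.000.
(This is only a lower bound; the true E[α(G)] may be larger.)

E[α(G)] ≥ 50 ≈ 50.000.


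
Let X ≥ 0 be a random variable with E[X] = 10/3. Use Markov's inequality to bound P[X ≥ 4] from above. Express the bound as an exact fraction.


μ = E[X] = 10/3, a = 4.
Markov: P[X ≥ 4] ≤ μ/a = (10/3)/4 = 5/6.
Numerically: ≈ 0.83333.
(Since a = 4 > μ = 3.33333, the bound 5/6 is < 1 and informative.)

P[X ≥ 4] ≤ 5/6 ≈ 0.83333.


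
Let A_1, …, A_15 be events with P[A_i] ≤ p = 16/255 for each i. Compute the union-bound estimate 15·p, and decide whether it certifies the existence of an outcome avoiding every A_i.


Union bound: P[∪_{i=1}^{15} A_i] ≤ Σ_i P[A_i] ≤ 15·p = 15·(16/255) = 16/17.
Numerically: 16/17 ≈ 0.94118.
Is 16/17 < 1? YES.
Since P[∪ A_i] ≤ 16/17 < 1, the complement has P[∩ A_i^c] ≥ 1 − 16/17 = 1/17 > 0, so some outcome avoids every A_i.

15·p = 16/17 ≈ 0.94118; existence CERTIFIED by the union bound.


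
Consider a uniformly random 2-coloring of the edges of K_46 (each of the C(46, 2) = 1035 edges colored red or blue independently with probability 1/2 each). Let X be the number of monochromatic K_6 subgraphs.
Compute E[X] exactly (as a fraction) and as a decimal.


Let X = Σ_S X_S over the C(46, 6) = 9366819 subsets S of size 6, where X_S = 1 if the K_6 on S is monochromatic.
For a fixed S, the K_6 on S has C(6, 2) = 15 edges. P[all 15 edges red] = (1/2)^15, and likewise for blue, so P[monochromatic] = 2·(1/2)^15 = 2^{1 − 15} = 1/16384.
Summing: E[X] = C(46, 6) · 2^{1 − 15} = 9366819 · 1/16384 = 9366819/16384.
Numerically: E[X] ≈ 571.705.

E[X] = C(46,6)·2^(1−C(6,2)) = 9366819/16384 ≈ 571.705.


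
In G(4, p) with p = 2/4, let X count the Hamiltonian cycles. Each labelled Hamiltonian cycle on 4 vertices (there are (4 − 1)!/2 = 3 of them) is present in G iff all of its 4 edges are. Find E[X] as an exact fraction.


K_4 has (4 − 1)!/2 = 3 labelled Hamiltonian cycles.
For each such Hamiltonian cycle H, let X_H = 1 if all 4 edges of H are present in G. Then P[X_H = 1] = p^{4} = (1/2)^{4} = 1/16.
By linearity of expectation: E[X] = Σ_H E[X_H] = 3 · p^{4} = 3 · 1/16 = 3/16.
Numerically: E[X] ≈ 0.1875.

E[X] = 3 · (1/2)^{4} = 3/16 ≈ 0.1875.


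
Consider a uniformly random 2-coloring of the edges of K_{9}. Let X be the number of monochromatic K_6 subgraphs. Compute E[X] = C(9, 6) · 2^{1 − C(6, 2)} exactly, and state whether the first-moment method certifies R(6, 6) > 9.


E[X] = C(9, 6) · 2^{1 − 15} = 84 · 2^{−14} = 84/16384.
As a reduced fraction: E[X] = 21/4096 ≈ 0.00513.
Is E[X] < 1? YES.
Since E[X] < 1, there exists a 2-coloring of K_{9} with no monochromatic K_6; hence R(6, 6) > 9.

E[X] = 21/4096 ≈ 0.00513; E[X] < 1, so R(6, 6) > 9.


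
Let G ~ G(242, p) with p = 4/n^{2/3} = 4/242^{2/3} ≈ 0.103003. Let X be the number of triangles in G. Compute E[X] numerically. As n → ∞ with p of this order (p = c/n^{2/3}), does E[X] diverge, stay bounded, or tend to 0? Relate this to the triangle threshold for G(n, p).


Number of potential triangles: C(242, 3) = 2332880.
Each occurs with probability p³ ≈ (0.103003)³ ≈ 1.09282153e-03.
By linearity: E[X] = C(242, 3)·p³ ≈ 2332880 · 1.09282153e-03 ≈ 2549.421488.
Since α = 2/3 < 1, p = c/n^{2/3} ≫ 1/n is above the triangle threshold p ~ 1/n. Asymptotically E[X] ~ (c³/6)·n^{3(1−α)} = (4³/6)·n^{1} → ∞; triangles are abundant w.h.p.

E[X] ≈ 2549.421488; in regime p = Θ(1/n^{2/3}) E[X] diverges (above the triangle threshold p ~ 1/n).


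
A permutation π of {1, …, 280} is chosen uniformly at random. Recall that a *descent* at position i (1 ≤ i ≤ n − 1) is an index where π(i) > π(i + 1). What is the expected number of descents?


Write X = Σ X_I over i = 1, …, 279, with X_I the indicator of one descent.
There are 279 indicators.
For each fixed i, the pair (π(i), π(i+1)) is a uniformly random ordered pair of distinct values from {1, …, 280}; by symmetry P[π(i) > π(i+1)] = 1/2.
By linearity: E[X] = 279 · (1/2) = (280 − 1) · (1/2) = 279/2 ≈ 139.50000.

E[X] = 279/2 = 139.50000.


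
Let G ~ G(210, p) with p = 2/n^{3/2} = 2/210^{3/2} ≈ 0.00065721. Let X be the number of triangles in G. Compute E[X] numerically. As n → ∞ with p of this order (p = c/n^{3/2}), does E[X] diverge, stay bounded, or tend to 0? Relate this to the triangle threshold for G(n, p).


Number of potential triangles: C(210, 3) = 1521520.
Each occurs with probability p³ ≈ (0.00065721)³ ≈ 2.8385932e-10.
By linearity: E[X] = C(210, 3)·p³ ≈ 1521520 · 2.8385932e-10 ≈ 0.00043.
Since α = 3/2 > 1, p = c/n^{3/2} = o(1/n) is below the triangle threshold p ~ 1/n. Asymptotically E[X] ~ (c³/6)·n^{3(1−α)} = (2³/6)·n^{-1.5} → 0, so by Markov's inequality G has no triangles w.h.p.

E[X] ≈ 0.00043; in regime p = Θ(1/n^{3/2}) E[X] tends to 0 (below the triangle threshold p ~ 1/n).


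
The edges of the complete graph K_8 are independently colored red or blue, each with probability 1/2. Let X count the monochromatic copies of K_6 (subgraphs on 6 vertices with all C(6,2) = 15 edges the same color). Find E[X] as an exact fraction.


Let X = Σ_S X_S over the C(8, 6) = 28 subsets S of size 6, where X_S = 1 if the K_6 on S is monochromatic.
For a fixed S, the K_6 on S has C(6, 2) = 15 edges. P[all 15 edges red] = (1/2)^15, and likewise for blue, so P[monochromatic] = 2·(1/2)^15 = 2^{1 − 15} = 1/16384.
Summing: E[X] = C(8, 6) · 2^{1 − 15} = 28 · 1/16384 = 7/4096.
Numerically: E[X] ≈ 0.0017.

E[X] = C(8,6)·2^(1−C(6,2)) = 7/4096 ≈ 0.0017.


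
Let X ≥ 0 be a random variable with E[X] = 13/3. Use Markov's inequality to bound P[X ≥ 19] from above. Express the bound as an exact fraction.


μ = E[X] = 13/3, a = 19.
Markov: P[X ≥ 19] ≤ μ/a = (13/3)/19 = 13/57.
Numerically: ≈ 0.228.
(Since a = 19 > μ = 4.333, the bound 13/57 is < 1 and informative.)

P[X ≥ 19] ≤ 13/57 ≈ 0.228.


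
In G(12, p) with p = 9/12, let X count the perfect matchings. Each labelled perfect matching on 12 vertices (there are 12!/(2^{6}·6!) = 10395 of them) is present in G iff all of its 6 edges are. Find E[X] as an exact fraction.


K_12 has 12!/(2^{6}·6!) = 10395 labelled perfect matchings.
For each such perfect matching H, let X_H = 1 if all 6 edges of H are present in G. Then P[X_H = 1] = p^{6} = (3/4)^{6} = 729/4096.
By linearity: E[X] = Σ_H E[X_H] = 10395 · p^{6} = 10395 · 729/4096 = 7577955/4096.
Numerically: E[X] ≈ 1850.

E[X] = 10395 · (3/4)^{6} = 7577955/4096 ≈ 1850.


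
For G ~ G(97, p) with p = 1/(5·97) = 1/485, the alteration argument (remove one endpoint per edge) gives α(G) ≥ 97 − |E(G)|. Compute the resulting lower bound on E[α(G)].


E[|E(G)|] = C(97, 2)·p = 4656 · (1/485) = 48/5.
E[α(G)] ≥ n − E[|E(G)|] = 97 − 48/5 = 437/5.
Numerically: ≈ 87.40000.
(This is only a lower bound; the true E[α(G)] may be larger.)

E[α(G)] ≥ 437/5 ≈ 87.40000.


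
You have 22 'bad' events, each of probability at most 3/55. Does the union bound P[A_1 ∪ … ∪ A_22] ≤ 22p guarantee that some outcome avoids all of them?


Union bound: P[∪_{i=1}^{22} A_i] ≤ Σ_i P[A_i] ≤ 22·p = 22·(3/55) = 6/5.
Numerically: 6/5 ≈ 1.20000.
Is 6/5 < 1? NO.
Since the bound 6/5 is ≥ 1, the union bound is uninformative here; it does NOT by itself certify existence.

22·p = 6/5 ≈ 1.20000; existence NOT certified by the union bound.


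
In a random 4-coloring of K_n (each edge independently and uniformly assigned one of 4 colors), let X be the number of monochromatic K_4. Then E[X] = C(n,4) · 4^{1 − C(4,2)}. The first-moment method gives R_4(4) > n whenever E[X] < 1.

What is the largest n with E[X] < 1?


We need C(n, 4) · 4^{1 − 6} < 1, i.e. C(n, 4) < 4^{6 − 1} = 1024.
Check values of n near the boundary:
  n = 12: C(12, 4) = 495; 495 < 1024? YES
  n = 13: C(13, 4) = 715; 715 < 1024? YES
  n = 14: C(14, 4) = 1001; 1001 < 1024? YES
  n = 15: C(15, 4) = 1365; 1365 < 1024? NO
The largest n with C(n, 4) < 1024 is n = 14 (where E[X] = 1001/1024 ≈ 0.9775). Hence R_4(4) > 14, i.e. R_4(4) ≥ 15.

Largest n = 14; hence R_4(4) > 14.


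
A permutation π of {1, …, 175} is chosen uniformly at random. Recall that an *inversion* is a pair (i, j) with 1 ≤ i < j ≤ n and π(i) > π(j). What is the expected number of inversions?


Write X = Σ X_I over the C(175, 2) = 15225 pairs i < j, with X_I the indicator of one inversion.
There are 15225 indicators.
For each fixed pair i < j, the values π(i) and π(j) are two distinct elements of {1, …, 175} in uniformly random order; by symmetry P[π(i) > π(j)] = 1/2.
By linearity: E[X] = 15225 · (1/2) = C(175, 2) · (1/2) = 15225/2 = 15225/2 ≈ 7612.50000.

E[X] = 15225/2 = 7612.50000.


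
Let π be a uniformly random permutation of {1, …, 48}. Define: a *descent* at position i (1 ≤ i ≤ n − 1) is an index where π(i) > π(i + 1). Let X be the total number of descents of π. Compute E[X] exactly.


Write X = Σ X_I over i = 1, …, 47, with X_I the indicator of one descent.
There are 47 indicators.
For each fixed i, the pair (π(i), π(i+1)) is a uniformly random ordered pair of distinct values from {1, …, 48}; by symmetry P[π(i) > π(i+1)] = 1/2.
By linearity: E[X] = 47 · (1/2) = (48 − 1) · (1/2) = 47/2 ≈ 23.50000.

E[X] = 47/2 = 23.50000.


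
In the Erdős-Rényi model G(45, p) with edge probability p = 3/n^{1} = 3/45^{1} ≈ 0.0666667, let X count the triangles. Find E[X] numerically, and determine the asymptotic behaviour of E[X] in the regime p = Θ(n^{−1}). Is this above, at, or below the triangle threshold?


Number of potential triangles: C(45, 3) = 14190.
Each occurs with probability p³ ≈ (0.0666667)³ ≈ 2.96296296e-04.
By linearity: E[X] = C(45, 3)·p³ ≈ 14190 · 2.96296296e-04 ≈ 4.204444.
Here α = 1, so p = 3/n is exactly at the triangle threshold p ~ 1/n. Asymptotically E[X] → c³/6 = 3³/6 = 9/2 ≈ 4.500000, a bounded constant. In this regime the triangle count is asymptotically Poisson(c³/6).

E[X] ≈ 4.204444; in regime p = Θ(1/n^{1}) E[X] stays bounded (at the triangle threshold p ~ 1/n).


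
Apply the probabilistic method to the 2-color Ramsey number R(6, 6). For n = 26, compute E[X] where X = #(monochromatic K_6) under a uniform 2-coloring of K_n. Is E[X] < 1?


E[X] = C(26, 6) · 2^{1 − 15} = 230230 · 2^{−14} = 230230/16384.
As a reduced fraction: E[X] = 115115/8192 ≈ 14.052124.
Is E[X] < 1? NO.
Since E[X] ≥ 1, the first-moment bound is inconclusive at n = 26; it does NOT by itself certify R(6, 6) > 26.

E[X] = 115115/8192 ≈ 14.052124; E[X] ≥ 1; first-moment method inconclusive here.


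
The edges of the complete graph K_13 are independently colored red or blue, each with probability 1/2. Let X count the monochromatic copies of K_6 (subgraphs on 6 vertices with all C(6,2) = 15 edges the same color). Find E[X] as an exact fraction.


Let X = Σ_S X_S over the C(13, 6) = 1716 subsets S of size 6, where X_S = 1 if the K_6 on S is monochromatic.
For a fixed S, the K_6 on S has C(6, 2) = 15 edges. P[all 15 edges red] = (1/2)^15, and likewise for blue, so P[monochromatic] = 2·(1/2)^15 = 2^{1 − 15} = 1/16384.
Summing: E[X] = C(13, 6) · 2^{1 − 15} = 1716 · 1/16384 = 429/4096.
Numerically: E[X] ≈ 0.10474.

E[X] = C(13,6)·2^(1−C(6,2)) = 429/4096 ≈ 0.10474.


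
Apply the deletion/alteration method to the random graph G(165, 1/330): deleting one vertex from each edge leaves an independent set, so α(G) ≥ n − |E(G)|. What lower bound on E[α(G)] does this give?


E[|E(G)|] = C(165, 2)·p = 13530 · (1/330) = 41.
E[α(G)] ≥ n − E[|E(G)|] = 165 − 41 = 124.
Numerically: ≈ 124.00000.
(This is only a lower bound; the true E[α(G)] may be larger.)

E[α(G)] ≥ 124 ≈ 124.00000.


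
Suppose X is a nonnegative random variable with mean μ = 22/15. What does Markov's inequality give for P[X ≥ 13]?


μ = E[X] = 22/15, a = 13.
Markov: P[X ≥ 13] ≤ μ/a = (22/15)/13 = 22/195.
Numerically: ≈ 0.1128.
(Since a = 13 > μ = 1.4667, the bound 22/195 is < 1 and informative.)

P[X ≥ 13] ≤ 22/195 ≈ 0.1128.


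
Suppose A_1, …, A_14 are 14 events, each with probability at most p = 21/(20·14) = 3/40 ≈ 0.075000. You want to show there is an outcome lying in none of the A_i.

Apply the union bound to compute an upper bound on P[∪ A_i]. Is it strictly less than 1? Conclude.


Union bound: P[∪_{i=1}^{14} A_i] ≤ Σ_i P[A_i] ≤ 14·p = 14·(3/40) = 21/20.
Numerically: 21/20 ≈ 1.050000.
Is 21/20 < 1? NO.
Since the bound 21/20 is ≥ 1, the union bound is uninformative here; it does NOT by itself certify existence.

14·p = 21/20 ≈ 1.050000; existence NOT certified by the union bound.


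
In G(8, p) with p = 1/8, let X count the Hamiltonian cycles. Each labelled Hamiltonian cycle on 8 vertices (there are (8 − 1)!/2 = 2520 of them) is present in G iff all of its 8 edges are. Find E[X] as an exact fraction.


K_8 has (8 − 1)!/2 = 2520 labelled Hamiltonian cycles.
For each such Hamiltonian cycle H, let X_H = 1 if all 8 edges of H are present in G. Then P[X_H = 1] = p^{8} = (1/8)^{8} = 1/16777216.
By linearity of expectation: E[X] = Σ_H E[X_H] = 2520 · p^{8} = 2520 · 1/16777216 = 315/2097152.
Numerically: E[X] ≈ 0.0001502.

E[X] = 2520 · (1/8)^{8} = 315/2097152 ≈ 0.0001502.


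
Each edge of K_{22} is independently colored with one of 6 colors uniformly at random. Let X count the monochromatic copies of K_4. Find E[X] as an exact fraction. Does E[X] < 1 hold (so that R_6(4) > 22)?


E[X] = C(22, 4) · 6^{1 − 6} = 7315 · 6^{−5} = 7315/7776.
As a reduced fraction: E[X] = 7315/7776 ≈ 0.94072.
Is E[X] < 1? YES.
Since E[X] < 1, there exists a 6-coloring of K_{22} with no monochromatic K_4; hence R_6(4) > 22.

E[X] = 7315/7776 ≈ 0.94072; E[X] < 1, so R_6(4) > 22.


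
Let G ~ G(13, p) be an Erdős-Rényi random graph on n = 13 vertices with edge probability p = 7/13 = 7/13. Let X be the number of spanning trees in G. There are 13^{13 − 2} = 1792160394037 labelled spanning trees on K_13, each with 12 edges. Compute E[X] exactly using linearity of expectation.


K_13 has 13^{13 − 2} = 1792160394037 labelled spanning trees.
For each such spanning tree H, let X_H = 1 if all 12 edges of H are present in G. Then P[X_H = 1] = p^{12} = (7/13)^{12} = 13841287201/23298085122481.
By linearity: E[X] = Σ_H E[X_H] = 1792160394037 · p^{12} = 1792160394037 · 13841287201/23298085122481 = 13841287201/13.
Numerically: E[X] ≈ 1.06e+09.

E[X] = 1792160394037 · (7/13)^{12} = 13841287201/13 ≈ 1.06e+09.


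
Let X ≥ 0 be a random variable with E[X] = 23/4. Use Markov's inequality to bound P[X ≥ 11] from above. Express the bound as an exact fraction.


μ = E[X] = 23/4, a = 11.
Markov: P[X ≥ 11] ≤ μ/a = (23/4)/11 = 23/44.
Numerically: ≈ 0.5227.
(Since a = 11 > μ = 5.7500, the bound 23/44 is < 1 and informative.)

P[X ≥ 11] ≤ 23/44 ≈ 0.5227.


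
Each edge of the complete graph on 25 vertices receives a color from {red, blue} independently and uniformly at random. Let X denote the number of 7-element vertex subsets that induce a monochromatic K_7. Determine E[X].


Let X = Σ_S X_S over the C(25, 7) = 480700 subsets S of size 7, where X_S = 1 if the K_7 on S is monochromatic.
For a fixed S, the K_7 on S has C(7, 2) = 21 edges. P[all 21 edges red] = (1/2)^21, and likewise for blue, so P[monochromatic] = 2·(1/2)^21 = 2^{1 − 21} = 1/1048576.
By linearity: E[X] = C(25, 7) · 2^{1 − 21} = 480700 · 1/1048576 = 120175/262144.
Numerically: E[X] ≈ 0.4584.

E[X] = C(25,7)·2^(1−C(7,2)) = 120175/262144 ≈ 0.4584.


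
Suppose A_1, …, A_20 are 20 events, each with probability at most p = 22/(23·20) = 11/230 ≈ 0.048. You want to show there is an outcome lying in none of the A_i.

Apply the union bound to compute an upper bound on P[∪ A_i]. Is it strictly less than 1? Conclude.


Union bound: P[∪_{i=1}^{20} A_i] ≤ Σ_i P[A_i] ≤ 20·p = 20·(11/230) = 22/23.
Numerically: 22/23 ≈ 0.957.
Is 22/23 < 1? YES.
Since P[∪ A_i] ≤ 22/23 < 1, the complement has P[∩ A_i^c] ≥ 1 − 22/23 = 1/23 > 0, so some outcome avoids every A_i.

20·p = 22/23 ≈ 0.957; existence CERTIFIED by the union bound.


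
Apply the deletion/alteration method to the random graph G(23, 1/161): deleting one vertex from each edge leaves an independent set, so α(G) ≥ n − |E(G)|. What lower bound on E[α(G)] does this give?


E[|E(G)|] = C(23, 2)·p = 253 · (1/161) = 11/7.
E[α(G)] ≥ n − E[|E(G)|] = 23 − 11/7 = 150/7.
Numerically: ≈ 21.428571.
(This is only a lower bound; the true E[α(G)] may be larger.)

E[α(G)] ≥ 150/7 ≈ 21.428571.


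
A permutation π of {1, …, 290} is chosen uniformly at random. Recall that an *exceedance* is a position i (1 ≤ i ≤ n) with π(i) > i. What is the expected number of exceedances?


Write X = Σ_{i=1}^{290} X_i, where X_i = 1_{π(i) > i}.
For each fixed i, π(i) is uniform over {1, …, 290} (marginal of a uniform permutation), so P[π(i) > i] = (n − i)/n. Summing: Σ_{i=1}^{290} (n − i)/n = (0 + 1 + … + 289)/290 = 290(290 − 1)/(2·290) = (290 − 1)/2.
Hence E[X] = Σ_{i=1}^{290} (290 − i)/290 = 289/2 ≈ 144.500000.

E[X] = 289/2 = 144.500000.


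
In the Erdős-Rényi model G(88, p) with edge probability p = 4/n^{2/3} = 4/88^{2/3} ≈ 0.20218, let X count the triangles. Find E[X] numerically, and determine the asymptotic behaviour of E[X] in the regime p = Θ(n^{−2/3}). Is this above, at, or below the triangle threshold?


Number of potential triangles: C(88, 3) = 109736.
Each occurs with probability p³ ≈ (0.20218)³ ≈ 8.26446281e-03.
By linearity: E[X] = C(88, 3)·p³ ≈ 109736 · 8.26446281e-03 ≈ 906.909091.
Since α = 2/3 < 1, p = c/n^{2/3} ≫ 1/n is above the triangle threshold p ~ 1/n. Asymptotically E[X] ~ (c³/6)·n^{3(1−α)} = (4³/6)·n^{1} → ∞; triangles are abundant w.h.p.

E[X] ≈ 906.909091; in regime p = Θ(1/n^{2/3}) E[X] diverges (above the triangle threshold p ~ 1/n).


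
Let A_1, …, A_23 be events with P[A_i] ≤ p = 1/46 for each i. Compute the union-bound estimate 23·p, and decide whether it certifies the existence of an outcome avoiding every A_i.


Union bound: P[∪_{i=1}^{23} A_i] ≤ Σ_i P[A_i] ≤ 23·p = 23·(1/46) = 1/2.
Numerically: 1/2 ≈ 0.5000.
Is 1/2 < 1? YES.
Since P[∪ A_i] ≤ 1/2 < 1, the complement has P[∩ A_i^c] ≥ 1 − 1/2 = 1/2 > 0, so some outcome avoids every A_i.

23·p = 1/2 ≈ 0.5000; existence CERTIFIED by the union bound.


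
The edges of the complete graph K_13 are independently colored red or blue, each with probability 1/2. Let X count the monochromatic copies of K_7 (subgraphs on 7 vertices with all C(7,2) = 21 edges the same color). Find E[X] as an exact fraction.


Let X = Σ_S X_S over the C(13, 7) = 1716 subsets S of size 7, where X_S = 1 if the K_7 on S is monochromatic.
For a fixed S, the K_7 on S has C(7, 2) = 21 edges. P[all 21 edges red] = (1/2)^21, and likewise for blue, so P[monochromatic] = 2·(1/2)^21 = 2^{1 − 21} = 1/1048576.
By linearity: E[X] = C(13, 7) · 2^{1 − 21} = 1716 · 1/1048576 = 429/262144.
Numerically: E[X] ≈ 0.0016.

E[X] = C(13,7)·2^(1−C(7,2)) = 429/262144 ≈ 0.0016.


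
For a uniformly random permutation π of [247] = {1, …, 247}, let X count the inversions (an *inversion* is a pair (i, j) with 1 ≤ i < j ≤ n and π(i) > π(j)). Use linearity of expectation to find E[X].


Write X = Σ X_I over the C(247, 2) = 30381 pairs i < j, with X_I the indicator of one inversion.
There are 30381 indicators.
For each fixed pair i < j, the values π(i) and π(j) are two distinct elements of {1, …, 247} in uniformly random order; by symmetry P[π(i) > π(j)] = 1/2.
By linearity: E[X] = 30381 · (1/2) = C(247, 2) · (1/2) = 30381/2 = 30381/2 ≈ 15190.50000.

E[X] = 30381/2 = 15190.50000.


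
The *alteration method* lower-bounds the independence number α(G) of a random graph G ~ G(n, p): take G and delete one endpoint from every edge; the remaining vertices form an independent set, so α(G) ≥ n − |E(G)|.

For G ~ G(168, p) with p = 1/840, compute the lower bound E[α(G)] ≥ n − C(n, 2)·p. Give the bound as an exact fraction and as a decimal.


E[|E(G)|] = C(168, 2)·p = 14028 · (1/840) = 167/10.
E[α(G)] ≥ n − E[|E(G)|] = 168 − 167/10 = 1513/10.
Numerically: ≈ 151.30000.
(This is only a lower bound; the true E[α(G)] may be larger.)

E[α(G)] ≥ 1513/10 ≈ 151.30000.


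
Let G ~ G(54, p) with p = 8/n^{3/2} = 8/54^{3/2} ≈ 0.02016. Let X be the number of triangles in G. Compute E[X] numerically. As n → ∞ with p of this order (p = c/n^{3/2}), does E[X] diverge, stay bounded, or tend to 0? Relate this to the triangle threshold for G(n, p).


Number of potential triangles: C(54, 3) = 24804.
Each occurs with probability p³ ≈ (0.02016)³ ≈ 8.1940393e-06.
By linearity: E[X] = C(54, 3)·p³ ≈ 24804 · 8.1940393e-06 ≈ 0.20324.
Since α = 3/2 > 1, p = c/n^{3/2} = o(1/n) is below the triangle threshold p ~ 1/n. Asymptotically E[X] ~ (c³/6)·n^{3(1−α)} = (8³/6)·n^{-1.5} → 0, so by Markov's inequality G has no triangles w.h.p.

E[X] ≈ 0.20324; in regime p = Θ(1/n^{3/2}) E[X] tends to 0 (below the triangle threshold p ~ 1/n).


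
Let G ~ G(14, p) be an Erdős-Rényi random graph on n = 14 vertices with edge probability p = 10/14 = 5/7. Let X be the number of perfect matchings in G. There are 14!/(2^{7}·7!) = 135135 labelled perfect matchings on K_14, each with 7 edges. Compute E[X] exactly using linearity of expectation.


K_14 has 14!/(2^{7}·7!) = 135135 labelled perfect matchings.
For each such perfect matching H, let X_H = 1 if all 7 edges of H are present in G. Then P[X_H = 1] = p^{7} = (5/7)^{7} = 78125/823543.
By linearity: E[X] = Σ_H E[X_H] = 135135 · p^{7} = 135135 · 78125/823543 = 1508203125/117649.
Numerically: E[X] ≈ 12820.

E[X] = 135135 · (5/7)^{7} = 1508203125/117649 ≈ 12820.


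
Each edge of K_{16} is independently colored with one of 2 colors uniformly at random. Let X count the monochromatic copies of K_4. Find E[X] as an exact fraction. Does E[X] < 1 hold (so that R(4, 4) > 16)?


E[X] = C(16, 4) · 2^{1 − 6} = 1820 · 2^{−5} = 1820/32.
As a reduced fraction: E[X] = 455/8 ≈ 56.875000.
Is E[X] < 1? NO.
Since E[X] ≥ 1, the first-moment bound is inconclusive at n = 16; it does NOT by itself certify R(4, 4) > 16.

E[X] = 455/8 ≈ 56.875000; E[X] ≥ 1; first-moment method inconclusive here.


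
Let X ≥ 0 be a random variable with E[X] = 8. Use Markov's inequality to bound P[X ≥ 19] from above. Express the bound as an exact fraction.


μ = E[X] = 8, a = 19.
Markov: P[X ≥ 19] ≤ μ/a = (8)/19 = 8/19.
Numerically: ≈ 0.421.
(Since a = 19 > μ = 8.000, the bound 8/19 is < 1 and informative.)

P[X ≥ 19] ≤ 8/19 ≈ 0.421.
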